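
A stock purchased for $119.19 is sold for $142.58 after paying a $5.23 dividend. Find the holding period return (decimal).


Formula: HPR = (P1 - P0 + D) / P0
Gain: $142.58 - $119.19 + $5.23 = $28.62
HPR = $28.62 / $119.19 = 0.2401

0.2401


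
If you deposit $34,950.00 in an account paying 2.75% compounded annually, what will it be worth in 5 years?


Formula: FV = P * (1 + r)^n
Substituting: FV = $34,950.00 * (1 + 0.0275)^5
Growth factor: (1.0275)^5 = 1.145273
FV = $34,950.00 * 1.145273 = $40,027.30

$40,027.30


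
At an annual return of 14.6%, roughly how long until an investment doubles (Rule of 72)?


Formula: Years ≈ 72 / r
Substituting: Years ≈ 72 / 14.6
Years ≈ 4.9

4.9 years


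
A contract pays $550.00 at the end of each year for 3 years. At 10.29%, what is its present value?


Formula: PV = PMT * (1 - (1+r)^(-n)) / r
Discount factor: (1 + 0.1029)^(-3) = 0.745404
Bracket: 1 - 0.745404 = 0.254596
PV = $550.00 * 0.254596 / 0.1029 = $1,360.82

$1,360.82


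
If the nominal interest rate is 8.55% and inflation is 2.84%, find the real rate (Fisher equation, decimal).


Formula: (1 + r_real) = (1 + r_nom) / (1 + inflation)
Substituting: (1 + r_real) = 1.0855 / 1.0284
(1 + r_real) = 1.055523
r_real = 1.055523 - 1 = 0.055523

0.055523


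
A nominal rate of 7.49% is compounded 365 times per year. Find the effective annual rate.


Formula: EAR = (1 + r/m)^m - 1
Period rate: r/m = 0.0749 / 365 = 0.000205
Compounding: (1 + 0.000205)^365 = 1.077768
EAR = 1.077768 - 1 = 0.077768

0.077768


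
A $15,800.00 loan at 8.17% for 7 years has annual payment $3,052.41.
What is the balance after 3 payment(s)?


Formula: Balance = PV*(1+r)^k - PMT*((1+r)^k - 1)/r
Growth: (1 + 0.0817)^3 = 1.26567
Accumulated factor: ((1+r)^k - 1)/r = 3.251775
Balance = $15,800.00 * 1.26567 - $3,052.41 * 3.251775
Balance = $10,071.84

$10,071.84


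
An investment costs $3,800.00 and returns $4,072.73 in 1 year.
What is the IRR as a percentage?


Formula: IRR = C1/C0 - 1
Substituting: IRR = $4,072.73 / $3,800.00 - 1
Ratio: 1.071771 - 1 = 0.071771
IRR = 7.1771%

7.1771%


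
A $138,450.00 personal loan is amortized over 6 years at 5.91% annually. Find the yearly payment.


Formula: PMT = PV * r / (1 - (1+r)^(-n))
Denominator: 1 - (1 + 0.0591)^(-6) = 0.291437
Numerator: $138,450.00 * 0.0591 = 8182.395
PMT = 8182.395 / 0.291437 = $28,075.99

$28,075.99


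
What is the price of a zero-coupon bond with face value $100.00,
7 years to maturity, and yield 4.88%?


Formula: Price = FV / (1 + r)^n
Substituting: Price = $100.00 / (1 + 0.0488)^7
Discount factor: (1.0488)^7 = 1.395882
Price = $100.00 / 1.395882 = $71.64

$71.64


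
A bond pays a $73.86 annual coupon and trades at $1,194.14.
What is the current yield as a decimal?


Formula: Current yield = annual coupon / price
Substituting: CY = $73.86 / $1,194.14
CY = 0.061852

0.061852


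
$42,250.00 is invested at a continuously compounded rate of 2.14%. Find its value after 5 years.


Formula: FV = P * e^(r*t)
Exponent: r*t = 0.0214 * 5 = 0.107
e^(0.107) = 1.112934
FV = $42,250.00 * 1.112934 = $47,021.47

$47,021.47


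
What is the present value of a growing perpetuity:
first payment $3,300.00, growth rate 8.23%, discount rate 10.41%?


Formula: PV = C / (r - g)
Spread: r - g = 0.1041 - 0.0823 = 0.0218
Substituting: PV = $3,300.00 / 0.0218
PV = $151,376.15

$151,376.15


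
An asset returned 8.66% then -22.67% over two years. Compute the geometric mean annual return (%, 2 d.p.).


Formula: Geometric mean = ((1+r1)*(1+r2))^(1/2) - 1
Product: (1 + 0.0866) * (1 + -0.2267) = 1.0866 * 0.7733 = 0.840268
Square root: 0.840268^0.5 = 0.916661
Geometric mean = 0.916661 - 1 = -0.083339
As percentage: -8.33%

-8.33%


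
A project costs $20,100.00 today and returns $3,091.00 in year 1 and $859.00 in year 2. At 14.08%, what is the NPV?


Formula: NPV = C0 + C1/(1+r) + C2/(1+r)^2
Discount C1: $3,091.00 / (1 + 0.1408) = $2,709.50
Discount C2: $859.00 / (1 + 0.1408)^2 = $660.05
NPV = -$20,100.00 + $2,709.50 + $660.05 = -$16,730.45

-$16,730.45


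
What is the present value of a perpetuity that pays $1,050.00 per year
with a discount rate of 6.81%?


Formula: PV = C / r
Substituting: PV = $1,050.00 / 0.0681
PV = $15,418.50

$15,418.50


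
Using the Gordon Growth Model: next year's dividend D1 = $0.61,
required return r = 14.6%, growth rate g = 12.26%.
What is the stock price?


Formula: P = D1 / (r - g)
Spread: r - g = 0.146 - 0.1226 = 0.0234
Substituting: P = $0.61 / 0.0234
P = $26.07

$26.07


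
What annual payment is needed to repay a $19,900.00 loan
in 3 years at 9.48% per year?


Formula: PMT = PV * r / (1 - (1+r)^(-n))
Denominator: 1 - (1 + 0.0948)^(-3) = 0.237929
Numerator: $19,900.00 * 0.0948 = 1886.52
PMT = 1886.52 / 0.237929 = $7,928.93

$7,928.93


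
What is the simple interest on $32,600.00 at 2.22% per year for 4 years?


Formula: I = P * r * t
Substituting: I = $32,600.00 * 0.0222 * 4
Step: I = $32,600.00 * 0.0888
I = $2,894.88

$2,894.88


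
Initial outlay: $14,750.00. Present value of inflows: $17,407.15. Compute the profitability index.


Formula: PI = PV(cash flows) / initial investment
Substituting: PI = $17,407.15 / $14,750.00
PI = 1.1801

1.1801


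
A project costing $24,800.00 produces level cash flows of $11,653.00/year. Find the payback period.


Formula: Payback = investment / annual cash flow
Substituting: Payback = $24,800.00 / $11,653.00
Payback = 2.1282 years

2.1282 years


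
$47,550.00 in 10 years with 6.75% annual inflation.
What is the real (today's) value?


Formula: Real value = nominal / (1 + inflation)^years
Price level: (1 + 0.0675)^10 = 1.92167
Real value = $47,550.00 / 1.92167 = $24,744.10

$24,744.10


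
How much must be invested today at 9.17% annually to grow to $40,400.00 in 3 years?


Formula: PV = FV / (1 + r)^n
Substituting: PV = $40,400.00 / (1 + 0.0917)^3
Discount factor: (1.0917)^3 = 1.301098
PV = $40,400.00 / 1.301098 = $31,050.70

$31,050.70


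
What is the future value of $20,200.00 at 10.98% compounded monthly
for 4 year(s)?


Formula: FV = P * (1 + r/m)^(m*t)
Period rate: r/m = 0.1098 / 12 = 0.00915
Total periods: m*t = 12 * 4 = 48
Growth factor: (1 + 0.00915)^48 = 1.54837
FV = $20,200.00 * 1.54837 = $31,277.08

$31,277.08


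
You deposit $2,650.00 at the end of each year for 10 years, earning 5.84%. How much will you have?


Formula: FV = PMT * ((1+r)^n - 1) / r
Growth factor: (1 + 0.0584)^10 = 1.763999
Numerator: 1.763999 - 1 = 0.763999
FV = $2,650.00 * 0.763999 / 0.0584 = $34,667.76

$34,667.76


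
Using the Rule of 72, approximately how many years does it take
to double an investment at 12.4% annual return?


Formula: Years ≈ 72 / r
Substituting: Years ≈ 72 / 12.4
Years ≈ 5.8

5.8 years


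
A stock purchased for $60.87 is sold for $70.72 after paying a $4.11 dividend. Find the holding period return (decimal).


Formula: HPR = (P1 - P0 + D) / P0
Gain: $70.72 - $60.87 + $4.11 = $13.96
HPR = $13.96 / $60.87 = 0.2293

0.2293


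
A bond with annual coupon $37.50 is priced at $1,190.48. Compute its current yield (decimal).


Formula: Current yield = annual coupon / price
Substituting: CY = $37.50 / $1,190.48
CY = 0.0315

0.0315


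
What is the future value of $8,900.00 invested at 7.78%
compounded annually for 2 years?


Formula: FV = P * (1 + r)^n
Substituting: FV = $8,900.00 * (1 + 0.0778)^2
Growth factor: (1.0778)^2 = 1.161653
FV = $8,900.00 * 1.161653 = $10,338.71

$10,338.71


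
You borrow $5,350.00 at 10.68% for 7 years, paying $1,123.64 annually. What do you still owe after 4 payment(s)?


Formula: Balance = PV*(1+r)^k - PMT*((1+r)^k - 1)/r
Growth: (1 + 0.1068)^4 = 1.50064
Accumulated factor: ((1+r)^k - 1)/r = 4.687643
Balance = $5,350.00 * 1.50064 - $1,123.64 * 4.687643
Balance = $2,761.20

$2,761.20


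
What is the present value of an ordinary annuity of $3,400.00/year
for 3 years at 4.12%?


Formula: PV = PMT * (1 - (1+r)^(-n)) / r
Discount factor: (1 + 0.0412)^(-3) = 0.885926
Bracket: 1 - 0.885926 = 0.114074
PV = $3,400.00 * 0.114074 / 0.0412 = $9,413.86

$9,413.86


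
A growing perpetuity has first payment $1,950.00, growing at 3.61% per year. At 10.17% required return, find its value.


Formula: PV = C / (r - g)
Spread: r - g = 0.1017 - 0.0361 = 0.0656
Substituting: PV = $1,950.00 / 0.0656
PV = $29,725.61

$29,725.61


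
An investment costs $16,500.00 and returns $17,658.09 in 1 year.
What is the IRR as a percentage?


Formula: IRR = C1/C0 - 1
Substituting: IRR = $17,658.09 / $16,500.00 - 1
Ratio: 1.070187 - 1 = 0.070187
IRR = 7.0187%

7.0187%


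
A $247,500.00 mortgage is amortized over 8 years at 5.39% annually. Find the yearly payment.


Formula: PMT = PV * r / (1 - (1+r)^(-n))
Denominator: 1 - (1 + 0.0539)^(-8) = 0.34294
Numerator: $247,500.00 * 0.0539 = 13340.25
PMT = 13340.25 / 0.34294 = $38,899.62

$38,899.62


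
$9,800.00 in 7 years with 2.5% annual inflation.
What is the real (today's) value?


Formula: Real value = nominal / (1 + inflation)^years
Price level: (1 + 0.025)^7 = 1.188686
Real value = $9,800.00 / 1.188686 = $8,244.40

$8,244.40


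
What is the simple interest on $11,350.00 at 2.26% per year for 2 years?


Formula: I = P * r * t
Substituting: I = $11,350.00 * 0.0226 * 2
Step: I = $11,350.00 * 0.0452
I = $513.02

$513.02


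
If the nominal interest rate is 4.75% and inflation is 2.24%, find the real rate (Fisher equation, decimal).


Formula: (1 + r_real) = (1 + r_nom) / (1 + inflation)
Substituting: (1 + r_real) = 1.0475 / 1.0224
(1 + r_real) = 1.02455
r_real = 1.02455 - 1 = 0.02455

0.02455


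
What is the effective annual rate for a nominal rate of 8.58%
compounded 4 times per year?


Formula: EAR = (1 + r/m)^m - 1
Period rate: r/m = 0.0858 / 4 = 0.02145
Compounding: (1 + 0.02145)^4 = 1.0886
EAR = 1.0886 - 1 = 0.0886

0.0886


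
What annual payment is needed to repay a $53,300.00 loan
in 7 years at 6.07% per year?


Formula: PMT = PV * r / (1 - (1+r)^(-n))
Denominator: 1 - (1 + 0.0607)^(-7) = 0.338009
Numerator: $53,300.00 * 0.0607 = 3235.31
PMT = 3235.31 / 0.338009 = $9,571.67

$9,571.67


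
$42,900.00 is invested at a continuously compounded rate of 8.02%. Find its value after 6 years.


Formula: FV = P * e^(r*t)
Exponent: r*t = 0.0802 * 6 = 0.4812
e^(0.4812) = 1.618015
FV = $42,900.00 * 1.618015 = $69,412.84

$69,412.84


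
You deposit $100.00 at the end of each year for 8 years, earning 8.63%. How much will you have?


Formula: FV = PMT * ((1+r)^n - 1) / r
Growth factor: (1 + 0.0863)^8 = 1.939091
Numerator: 1.939091 - 1 = 0.939091
FV = $100.00 * 0.939091 / 0.0863 = $1,088.17

$1,088.17


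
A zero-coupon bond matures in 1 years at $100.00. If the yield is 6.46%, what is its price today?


Formula: Price = FV / (1 + r)^n
Substituting: Price = $100.00 / (1 + 0.0646)^1
Discount factor: (1.0646)^1 = 1.0646
Price = $100.00 / 1.0646 = $93.93

$93.93


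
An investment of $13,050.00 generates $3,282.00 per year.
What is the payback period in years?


Formula: Payback = investment / annual cash flow
Substituting: Payback = $13,050.00 / $3,282.00
Payback = 3.9762 years

3.9762 years


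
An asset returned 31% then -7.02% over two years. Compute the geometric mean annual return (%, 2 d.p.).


Formula: Geometric mean = ((1+r1)*(1+r2))^(1/2) - 1
Product: (1 + 0.31) * (1 + -0.0702) = 1.31 * 0.9298 = 1.218038
Square root: 1.218038^0.5 = 1.103648
Geometric mean = 1.103648 - 1 = 0.103648
As percentage: 10.36%

10.36%


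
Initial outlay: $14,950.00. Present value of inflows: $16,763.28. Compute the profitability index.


Formula: PI = PV(cash flows) / initial investment
Substituting: PI = $16,763.28 / $14,950.00
PI = 1.1213

1.1213


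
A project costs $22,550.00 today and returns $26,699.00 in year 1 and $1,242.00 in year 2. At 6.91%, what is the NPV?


Formula: NPV = C0 + C1/(1+r) + C2/(1+r)^2
Discount C1: $26,699.00 / (1 + 0.0691) = $24,973.34
Discount C2: $1,242.00 / (1 + 0.0691)^2 = $1,086.64
NPV = -$22,550.00 + $24,973.34 + $1,086.64 = $3,509.98

$3,509.98


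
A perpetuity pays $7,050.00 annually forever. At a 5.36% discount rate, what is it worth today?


Formula: PV = C / r
Substituting: PV = $7,050.00 / 0.0536
PV = $131,529.85

$131,529.85


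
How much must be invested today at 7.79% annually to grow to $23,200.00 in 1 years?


Formula: PV = FV / (1 + r)^n
Substituting: PV = $23,200.00 / (1 + 0.0779)^1
Discount factor: (1.0779)^1 = 1.0779
PV = $23,200.00 / 1.0779 = $21,523.33

$21,523.33


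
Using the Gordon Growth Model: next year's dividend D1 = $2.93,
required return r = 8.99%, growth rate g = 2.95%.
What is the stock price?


Formula: P = D1 / (r - g)
Spread: r - g = 0.0899 - 0.0295 = 0.0604
Substituting: P = $2.93 / 0.0604
P = $48.51

$48.51


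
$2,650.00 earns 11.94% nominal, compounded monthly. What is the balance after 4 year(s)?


Formula: FV = P * (1 + r/m)^(m*t)
Period rate: r/m = 0.1194 / 12 = 0.00995
Total periods: m*t = 12 * 4 = 48
Growth factor: (1 + 0.00995)^48 = 1.608399
FV = $2,650.00 * 1.608399 = $4,262.26

$4,262.26


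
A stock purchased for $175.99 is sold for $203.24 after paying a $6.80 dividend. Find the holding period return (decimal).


Formula: HPR = (P1 - P0 + D) / P0
Gain: $203.24 - $175.99 + $6.80 = $34.05
HPR = $34.05 / $175.99 = 0.1935

0.1935


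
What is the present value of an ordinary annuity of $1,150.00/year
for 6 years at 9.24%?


Formula: PV = PMT * (1 - (1+r)^(-n)) / r
Discount factor: (1 + 0.0924)^(-6) = 0.58845
Bracket: 1 - 0.58845 = 0.41155
PV = $1,150.00 * 0.41155 / 0.0924 = $5,122.10

$5,122.10


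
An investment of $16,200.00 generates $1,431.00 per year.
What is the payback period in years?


Formula: Payback = investment / annual cash flow
Substituting: Payback = $16,200.00 / $1,431.00
Payback = 11.3208 years

11.3208 years


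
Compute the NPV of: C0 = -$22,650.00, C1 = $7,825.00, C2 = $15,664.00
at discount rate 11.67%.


Formula: NPV = C0 + C1/(1+r) + C2/(1+r)^2
Discount C1: $7,825.00 / (1 + 0.1167) = $7,007.25
Discount C2: $15,664.00 / (1 + 0.1167)^2 = $12,561.16
NPV = -$22,650.00 + $7,007.25 + $12,561.16 = -$3,081.59

-$3,081.59


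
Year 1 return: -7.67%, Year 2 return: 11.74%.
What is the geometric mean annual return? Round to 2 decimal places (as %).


Formula: Geometric mean = ((1+r1)*(1+r2))^(1/2) - 1
Product: (1 + -0.0767) * (1 + 0.1174) = 0.9233 * 1.1174 = 1.031695
Square root: 1.031695^0.5 = 1.015724
Geometric mean = 1.015724 - 1 = 0.015724
As percentage: 1.57%

1.57%


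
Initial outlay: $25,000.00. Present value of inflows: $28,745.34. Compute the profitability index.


Formula: PI = PV(cash flows) / initial investment
Substituting: PI = $28,745.34 / $25,000.00
PI = 1.1498

1.1498


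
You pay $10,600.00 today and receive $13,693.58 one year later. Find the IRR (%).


Formula: IRR = C1/C0 - 1
Substituting: IRR = $13,693.58 / $10,600.00 - 1
Ratio: 1.291847 - 1 = 0.291847
IRR = 29.1847%

29.1847%


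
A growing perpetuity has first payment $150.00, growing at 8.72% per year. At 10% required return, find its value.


Formula: PV = C / (r - g)
Spread: r - g = 0.1 - 0.0872 = 0.0128
Substituting: PV = $150.00 / 0.0128
PV = $11,718.75

$11,718.75


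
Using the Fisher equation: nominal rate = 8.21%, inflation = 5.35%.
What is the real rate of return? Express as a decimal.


Formula: (1 + r_real) = (1 + r_nom) / (1 + inflation)
Substituting: (1 + r_real) = 1.0821 / 1.0535
(1 + r_real) = 1.027148
r_real = 1.027148 - 1 = 0.027148

0.027148


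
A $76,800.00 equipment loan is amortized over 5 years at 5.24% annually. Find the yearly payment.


Formula: PMT = PV * r / (1 - (1+r)^(-n))
Denominator: 1 - (1 + 0.0524)^(-5) = 0.225367
Numerator: $76,800.00 * 0.0524 = 4024.32
PMT = 4024.32 / 0.225367 = $17,856.71

$17,856.71


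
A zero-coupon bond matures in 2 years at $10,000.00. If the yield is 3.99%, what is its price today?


Formula: Price = FV / (1 + r)^n
Substituting: Price = $10,000.00 / (1 + 0.0399)^2
Discount factor: (1.0399)^2 = 1.081392
Price = $10,000.00 / 1.081392 = $9,247.34

$9,247.34


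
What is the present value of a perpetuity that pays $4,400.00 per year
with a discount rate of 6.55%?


Formula: PV = C / r
Substituting: PV = $4,400.00 / 0.0655
PV = $67,175.57

$67,175.57


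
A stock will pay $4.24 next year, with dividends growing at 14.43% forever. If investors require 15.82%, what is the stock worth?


Formula: P = D1 / (r - g)
Spread: r - g = 0.1582 - 0.1443 = 0.0139
Substituting: P = $4.24 / 0.0139
P = $305.04

$305.04


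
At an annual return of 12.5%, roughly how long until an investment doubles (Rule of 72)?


Formula: Years ≈ 72 / r
Substituting: Years ≈ 72 / 12.5
Years ≈ 5.8

5.8 years


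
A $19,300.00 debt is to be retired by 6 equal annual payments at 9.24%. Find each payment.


Formula: PMT = PV * r / (1 - (1+r)^(-n))
Denominator: 1 - (1 + 0.0924)^(-6) = 0.41155
Numerator: $19,300.00 * 0.0924 = 1783.32
PMT = 1783.32 / 0.41155 = $4,333.18

$4,333.18


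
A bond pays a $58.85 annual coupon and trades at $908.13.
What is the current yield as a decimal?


Formula: Current yield = annual coupon / price
Substituting: CY = $58.85 / $908.13
CY = 0.064803

0.064803


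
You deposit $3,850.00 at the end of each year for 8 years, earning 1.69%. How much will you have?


Formula: FV = PMT * ((1+r)^n - 1) / r
Growth factor: (1 + 0.0169)^8 = 1.143473
Numerator: 1.143473 - 1 = 0.143473
FV = $3,850.00 * 0.143473 / 0.0169 = $32,684.72

$32,684.72


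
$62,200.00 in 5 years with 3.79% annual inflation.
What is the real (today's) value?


Formula: Real value = nominal / (1 + inflation)^years
Price level: (1 + 0.0379)^5 = 1.204419
Real value = $62,200.00 / 1.204419 = $51,643.16

$51,643.16


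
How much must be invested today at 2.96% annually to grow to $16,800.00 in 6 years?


Formula: PV = FV / (1 + r)^n
Substituting: PV = $16,800.00 / (1 + 0.0296)^6
Discount factor: (1.0296)^6 = 1.191273
PV = $16,800.00 / 1.191273 = $14,102.56

$14,102.56


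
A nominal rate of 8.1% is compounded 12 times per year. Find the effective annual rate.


Formula: EAR = (1 + r/m)^m - 1
Period rate: r/m = 0.081 / 12 = 0.00675
Compounding: (1 + 0.00675)^12 = 1.084076
EAR = 1.084076 - 1 = 0.084076

0.084076


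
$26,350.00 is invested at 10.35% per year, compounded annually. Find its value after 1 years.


Formula: FV = P * (1 + r)^n
Substituting: FV = $26,350.00 * (1 + 0.1035)^1
Growth factor: (1.1035)^1 = 1.1035
FV = $26,350.00 * 1.1035 = $29,077.23

$29,077.23


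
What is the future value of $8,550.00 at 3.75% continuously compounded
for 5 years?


Formula: FV = P * e^(r*t)
Exponent: r*t = 0.0375 * 5 = 0.1875
e^(0.1875) = 1.20623
FV = $8,550.00 * 1.20623 = $10,313.27

$10,313.27


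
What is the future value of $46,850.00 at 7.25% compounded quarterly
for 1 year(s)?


Formula: FV = P * (1 + r/m)^(m*t)
Period rate: r/m = 0.0725 / 4 = 0.018125
Total periods: m*t = 4 * 1 = 4
Growth factor: (1 + 0.018125)^4 = 1.074495
FV = $46,850.00 * 1.074495 = $50,340.09

$50,340.09


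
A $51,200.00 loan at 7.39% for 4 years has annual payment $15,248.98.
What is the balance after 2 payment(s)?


Formula: Balance = PV*(1+r)^k - PMT*((1+r)^k - 1)/r
Growth: (1 + 0.0739)^2 = 1.153261
Accumulated factor: ((1+r)^k - 1)/r = 2.0739
Balance = $51,200.00 * 1.153261 - $15,248.98 * 2.0739
Balance = $27,422.11

$27,422.11


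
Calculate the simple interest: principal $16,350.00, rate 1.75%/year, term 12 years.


Formula: I = P * r * t
Substituting: I = $16,350.00 * 0.0175 * 12
Step: I = $16,350.00 * 0.21
I = $3,433.50

$3,433.50


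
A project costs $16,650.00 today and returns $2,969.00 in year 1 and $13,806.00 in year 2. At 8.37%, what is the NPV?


Formula: NPV = C0 + C1/(1+r) + C2/(1+r)^2
Discount C1: $2,969.00 / (1 + 0.0837) = $2,739.69
Discount C2: $13,806.00 / (1 + 0.0837)^2 = $11,755.73
NPV = -$16,650.00 + $2,739.69 + $11,755.73 = -$2,154.58

-$2,154.58


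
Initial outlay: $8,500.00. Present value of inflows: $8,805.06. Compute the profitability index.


Formula: PI = PV(cash flows) / initial investment
Substituting: PI = $8,805.06 / $8,500.00
PI = 1.0359

1.0359


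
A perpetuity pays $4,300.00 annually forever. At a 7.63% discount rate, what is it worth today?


Formula: PV = C / r
Substituting: PV = $4,300.00 / 0.0763
PV = $56,356.49

$56,356.49


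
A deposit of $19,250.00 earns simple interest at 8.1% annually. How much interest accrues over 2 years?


Formula: I = P * r * t
Substituting: I = $19,250.00 * 0.081 * 2
Step: I = $19,250.00 * 0.162
I = $3,118.50

$3,118.50


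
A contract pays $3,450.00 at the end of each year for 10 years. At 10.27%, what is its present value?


Formula: PV = PMT * (1 - (1+r)^(-n)) / r
Discount factor: (1 + 0.1027)^(-10) = 0.376206
Bracket: 1 - 0.376206 = 0.623794
PV = $3,450.00 * 0.623794 / 0.1027 = $20,955.09

$20,955.09


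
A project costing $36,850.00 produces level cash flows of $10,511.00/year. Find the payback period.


Formula: Payback = investment / annual cash flow
Substituting: Payback = $36,850.00 / $10,511.00
Payback = 3.5059 years

3.5059 years


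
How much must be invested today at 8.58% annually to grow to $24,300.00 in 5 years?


Formula: PV = FV / (1 + r)^n
Substituting: PV = $24,300.00 / (1 + 0.0858)^5
Discount factor: (1.0858)^5 = 1.509208
PV = $24,300.00 / 1.509208 = $16,101.16

$16,101.16


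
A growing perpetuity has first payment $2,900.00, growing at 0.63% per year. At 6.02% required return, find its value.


Formula: PV = C / (r - g)
Spread: r - g = 0.0602 - 0.0063 = 0.0539
Substituting: PV = $2,900.00 / 0.0539
PV = $53,803.34

$53,803.34


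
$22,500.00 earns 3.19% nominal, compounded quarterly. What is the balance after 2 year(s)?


Formula: FV = P * (1 + r/m)^(m*t)
Period rate: r/m = 0.0319 / 4 = 0.007975
Total periods: m*t = 4 * 2 = 8
Growth factor: (1 + 0.007975)^8 = 1.06561
FV = $22,500.00 * 1.06561 = $23,976.21

$23,976.21


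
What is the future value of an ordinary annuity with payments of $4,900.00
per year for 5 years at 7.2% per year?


Formula: FV = PMT * ((1+r)^n - 1) / r
Growth factor: (1 + 0.072)^5 = 1.415709
Numerator: 1.415709 - 1 = 0.415709
FV = $4,900.00 * 0.415709 / 0.072 = $28,291.29

$28,291.29


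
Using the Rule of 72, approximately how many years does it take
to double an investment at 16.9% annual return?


Formula: Years ≈ 72 / r
Substituting: Years ≈ 72 / 16.9
Years ≈ 4.3

4.3 years


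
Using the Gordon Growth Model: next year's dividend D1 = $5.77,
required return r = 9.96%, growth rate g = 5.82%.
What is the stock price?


Formula: P = D1 / (r - g)
Spread: r - g = 0.0996 - 0.0582 = 0.0414
Substituting: P = $5.77 / 0.0414
P = $139.37

$139.37


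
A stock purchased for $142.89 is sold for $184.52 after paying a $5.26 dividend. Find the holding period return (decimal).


Formula: HPR = (P1 - P0 + D) / P0
Gain: $184.52 - $142.89 + $5.26 = $46.89
HPR = $46.89 / $142.89 = 0.3282

0.3282


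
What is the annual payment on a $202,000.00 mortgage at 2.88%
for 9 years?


Formula: PMT = PV * r / (1 - (1+r)^(-n))
Denominator: 1 - (1 + 0.0288)^(-9) = 0.2255
Numerator: $202,000.00 * 0.0288 = 5817.6
PMT = 5817.6 / 0.2255 = $25,798.67

$25,798.67


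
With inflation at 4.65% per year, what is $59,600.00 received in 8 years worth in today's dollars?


Formula: Real value = nominal / (1 + inflation)^years
Price level: (1 + 0.0465)^8 = 1.438513
Real value = $59,600.00 / 1.438513 = $41,431.67

$41,431.67


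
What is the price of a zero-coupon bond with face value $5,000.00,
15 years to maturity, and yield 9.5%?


Formula: Price = FV / (1 + r)^n
Substituting: Price = $5,000.00 / (1 + 0.095)^15
Discount factor: (1.095)^15 = 3.901322
Price = $5,000.00 / 3.901322 = $1,281.62

$1,281.62


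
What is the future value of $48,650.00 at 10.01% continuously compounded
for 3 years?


Formula: FV = P * e^(r*t)
Exponent: r*t = 0.1001 * 3 = 0.3003
e^(0.3003) = 1.350264
FV = $48,650.00 * 1.350264 = $65,690.34

$65,690.34


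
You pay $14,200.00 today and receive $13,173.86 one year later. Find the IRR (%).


Formula: IRR = C1/C0 - 1
Substituting: IRR = $13,173.86 / $14,200.00 - 1
Ratio: 0.927737 - 1 = -0.072263
IRR = -7.2263%

-7.2263%


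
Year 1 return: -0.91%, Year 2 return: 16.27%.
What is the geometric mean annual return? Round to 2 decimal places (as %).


Formula: Geometric mean = ((1+r1)*(1+r2))^(1/2) - 1
Product: (1 + -0.0091) * (1 + 0.1627) = 0.9909 * 1.1627 = 1.152119
Square root: 1.152119^0.5 = 1.073368
Geometric mean = 1.073368 - 1 = 0.073368
As percentage: 7.34%

7.34%


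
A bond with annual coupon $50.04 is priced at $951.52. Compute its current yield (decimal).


Formula: Current yield = annual coupon / price
Substituting: CY = $50.04 / $951.52
CY = 0.05259

0.05259


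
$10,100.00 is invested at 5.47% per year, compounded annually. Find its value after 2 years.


Formula: FV = P * (1 + r)^n
Substituting: FV = $10,100.00 * (1 + 0.0547)^2
Growth factor: (1.0547)^2 = 1.112392
FV = $10,100.00 * 1.112392 = $11,235.16

$11,235.16


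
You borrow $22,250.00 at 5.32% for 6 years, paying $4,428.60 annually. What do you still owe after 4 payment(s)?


Formula: Balance = PV*(1+r)^k - PMT*((1+r)^k - 1)/r
Growth: (1 + 0.0532)^4 = 1.230392
Accumulated factor: ((1+r)^k - 1)/r = 4.330672
Balance = $22,250.00 * 1.230392 - $4,428.60 * 4.330672
Balance = $8,197.40

$8,197.40


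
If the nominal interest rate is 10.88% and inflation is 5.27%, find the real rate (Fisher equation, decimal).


Formula: (1 + r_real) = (1 + r_nom) / (1 + inflation)
Substituting: (1 + r_real) = 1.1088 / 1.0527
(1 + r_real) = 1.053292
r_real = 1.053292 - 1 = 0.053292

0.053292


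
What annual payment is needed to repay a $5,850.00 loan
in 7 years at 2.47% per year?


Formula: PMT = PV * r / (1 - (1+r)^(-n))
Denominator: 1 - (1 + 0.0247)^(-7) = 0.157009
Numerator: $5,850.00 * 0.0247 = 144.495
PMT = 144.495 / 0.157009 = $920.30

$920.30


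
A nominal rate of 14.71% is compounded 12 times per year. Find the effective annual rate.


Formula: EAR = (1 + r/m)^m - 1
Period rate: r/m = 0.1471 / 12 = 0.012258
Compounding: (1 + 0.012258)^12 = 1.157434
EAR = 1.157434 - 1 = 0.157434

0.157434


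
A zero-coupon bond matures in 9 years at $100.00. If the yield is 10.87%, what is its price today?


Formula: Price = FV / (1 + r)^n
Substituting: Price = $100.00 / (1 + 0.1087)^9
Discount factor: (1.1087)^9 = 2.5312
Price = $100.00 / 2.5312 = $39.51

$39.51


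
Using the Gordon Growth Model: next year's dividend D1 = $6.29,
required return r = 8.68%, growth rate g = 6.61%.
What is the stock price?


Formula: P = D1 / (r - g)
Spread: r - g = 0.0868 - 0.0661 = 0.0207
Substituting: P = $6.29 / 0.0207
P = $303.86

$303.86


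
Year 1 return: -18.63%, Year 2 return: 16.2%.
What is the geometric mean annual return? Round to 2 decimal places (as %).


Formula: Geometric mean = ((1+r1)*(1+r2))^(1/2) - 1
Product: (1 + -0.1863) * (1 + 0.162) = 0.8137 * 1.162 = 0.945519
Square root: 0.945519^0.5 = 0.972378
Geometric mean = 0.972378 - 1 = -0.027622
As percentage: -2.76%

-2.76%


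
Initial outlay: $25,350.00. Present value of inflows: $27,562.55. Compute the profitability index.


Formula: PI = PV(cash flows) / initial investment
Substituting: PI = $27,562.55 / $25,350.00
PI = 1.0873

1.0873


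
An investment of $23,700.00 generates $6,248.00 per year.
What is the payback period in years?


Formula: Payback = investment / annual cash flow
Substituting: Payback = $23,700.00 / $6,248.00
Payback = 3.7932 years

3.7932 years


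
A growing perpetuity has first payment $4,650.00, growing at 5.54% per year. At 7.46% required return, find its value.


Formula: PV = C / (r - g)
Spread: r - g = 0.0746 - 0.0554 = 0.0192
Substituting: PV = $4,650.00 / 0.0192
PV = $242,187.50

$242,187.50


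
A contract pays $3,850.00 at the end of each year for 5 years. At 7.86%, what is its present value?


Formula: PV = PMT * (1 - (1+r)^(-n)) / r
Discount factor: (1 + 0.0786)^(-5) = 0.685012
Bracket: 1 - 0.685012 = 0.314988
PV = $3,850.00 * 0.314988 / 0.0786 = $15,428.82

$15,428.82


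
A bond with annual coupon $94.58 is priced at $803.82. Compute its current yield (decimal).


Formula: Current yield = annual coupon / price
Substituting: CY = $94.58 / $803.82
CY = 0.117663

0.117663


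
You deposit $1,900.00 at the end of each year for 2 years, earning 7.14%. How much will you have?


Formula: FV = PMT * ((1+r)^n - 1) / r
Growth factor: (1 + 0.0714)^2 = 1.147898
Numerator: 1.147898 - 1 = 0.147898
FV = $1,900.00 * 0.147898 / 0.0714 = $3,935.66

$3,935.66


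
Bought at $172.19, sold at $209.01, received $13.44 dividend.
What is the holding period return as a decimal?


Formula: HPR = (P1 - P0 + D) / P0
Gain: $209.01 - $172.19 + $13.44 = $50.26
HPR = $50.26 / $172.19 = 0.2919

0.2919


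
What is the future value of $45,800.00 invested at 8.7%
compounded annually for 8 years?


Formula: FV = P * (1 + r)^n
Substituting: FV = $45,800.00 * (1 + 0.087)^8
Growth factor: (1.087)^8 = 1.94911
FV = $45,800.00 * 1.94911 = $89,269.24

$89,269.24


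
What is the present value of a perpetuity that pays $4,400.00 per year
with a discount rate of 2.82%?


Formula: PV = C / r
Substituting: PV = $4,400.00 / 0.0282
PV = $156,028.37

$156,028.37


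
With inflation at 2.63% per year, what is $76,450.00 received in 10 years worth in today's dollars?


Formula: Real value = nominal / (1 + inflation)^years
Price level: (1 + 0.0263)^10 = 1.296413
Real value = $76,450.00 / 1.296413 = $58,970.42

$58,970.42


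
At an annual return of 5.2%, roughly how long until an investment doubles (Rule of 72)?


Formula: Years ≈ 72 / r
Substituting: Years ≈ 72 / 5.2
Years ≈ 13.8

13.8 years


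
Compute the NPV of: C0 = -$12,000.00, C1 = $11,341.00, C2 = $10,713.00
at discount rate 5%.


Formula: NPV = C0 + C1/(1+r) + C2/(1+r)^2
Discount C1: $11,341.00 / (1 + 0.05) = $10,800.95
Discount C2: $10,713.00 / (1 + 0.05)^2 = $9,717.01
NPV = -$12,000.00 + $10,800.95 + $9,717.01 = $8,517.96

$8,517.96


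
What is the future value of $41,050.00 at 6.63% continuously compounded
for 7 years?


Formula: FV = P * e^(r*t)
Exponent: r*t = 0.0663 * 7 = 0.4641
e^(0.4641) = 1.590582
FV = $41,050.00 * 1.590582 = $65,293.39

$65,293.39


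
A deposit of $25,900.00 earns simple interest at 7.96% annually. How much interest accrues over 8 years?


Formula: I = P * r * t
Substituting: I = $25,900.00 * 0.0796 * 8
Step: I = $25,900.00 * 0.6368
I = $16,493.12

$16,493.12


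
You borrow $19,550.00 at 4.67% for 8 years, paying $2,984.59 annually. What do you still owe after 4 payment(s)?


Formula: Balance = PV*(1+r)^k - PMT*((1+r)^k - 1)/r
Growth: (1 + 0.0467)^4 = 1.200297
Accumulated factor: ((1+r)^k - 1)/r = 4.289025
Balance = $19,550.00 * 1.200297 - $2,984.59 * 4.289025
Balance = $10,664.83

$10,664.83


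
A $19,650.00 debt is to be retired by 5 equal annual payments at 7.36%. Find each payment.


Formula: PMT = PV * r / (1 - (1+r)^(-n))
Denominator: 1 - (1 + 0.0736)^(-5) = 0.298888
Numerator: $19,650.00 * 0.0736 = 1446.24
PMT = 1446.24 / 0.298888 = $4,838.74

$4,838.74


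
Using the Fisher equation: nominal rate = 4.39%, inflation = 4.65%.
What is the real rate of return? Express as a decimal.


Formula: (1 + r_real) = (1 + r_nom) / (1 + inflation)
Substituting: (1 + r_real) = 1.0439 / 1.0465
(1 + r_real) = 0.997516
r_real = 0.997516 - 1 = -0.002484

-0.002484


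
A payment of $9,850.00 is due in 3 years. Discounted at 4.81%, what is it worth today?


Formula: PV = FV / (1 + r)^n
Substituting: PV = $9,850.00 / (1 + 0.0481)^3
Discount factor: (1.0481)^3 = 1.151352
PV = $9,850.00 / 1.151352 = $8,555.16

$8,555.16


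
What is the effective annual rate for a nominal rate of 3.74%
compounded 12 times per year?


Formula: EAR = (1 + r/m)^m - 1
Period rate: r/m = 0.0374 / 12 = 0.003117
Compounding: (1 + 0.003117)^12 = 1.038048
EAR = 1.038048 - 1 = 0.038048

0.038048


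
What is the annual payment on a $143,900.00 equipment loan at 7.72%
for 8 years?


Formula: PMT = PV * r / (1 - (1+r)^(-n))
Denominator: 1 - (1 + 0.0772)^(-8) = 0.448394
Numerator: $143,900.00 * 0.0772 = 11109.08
PMT = 11109.08 / 0.448394 = $24,775.28

$24,775.28


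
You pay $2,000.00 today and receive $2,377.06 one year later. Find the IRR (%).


Formula: IRR = C1/C0 - 1
Substituting: IRR = $2,377.06 / $2,000.00 - 1
Ratio: 1.18853 - 1 = 0.18853
IRR = 18.853%

18.853%


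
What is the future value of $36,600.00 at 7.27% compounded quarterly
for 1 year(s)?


Formula: FV = P * (1 + r/m)^(m*t)
Period rate: r/m = 0.0727 / 4 = 0.018175
Total periods: m*t = 4 * 1 = 4
Growth factor: (1 + 0.018175)^4 = 1.074706
FV = $36,600.00 * 1.074706 = $39,334.24

$39,334.24


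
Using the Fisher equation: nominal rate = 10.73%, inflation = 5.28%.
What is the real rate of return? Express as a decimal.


Formula: (1 + r_real) = (1 + r_nom) / (1 + inflation)
Substituting: (1 + r_real) = 1.1073 / 1.0528
(1 + r_real) = 1.051767
r_real = 1.051767 - 1 = 0.051767

0.051767


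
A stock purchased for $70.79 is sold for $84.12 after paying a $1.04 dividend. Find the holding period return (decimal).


Formula: HPR = (P1 - P0 + D) / P0
Gain: $84.12 - $70.79 + $1.04 = $14.37
HPR = $14.37 / $70.79 = 0.203

0.203


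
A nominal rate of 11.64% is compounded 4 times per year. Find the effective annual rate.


Formula: EAR = (1 + r/m)^m - 1
Period rate: r/m = 0.1164 / 4 = 0.0291
Compounding: (1 + 0.0291)^4 = 1.12158
EAR = 1.12158 - 1 = 0.12158

0.12158


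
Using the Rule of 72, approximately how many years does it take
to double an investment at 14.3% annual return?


Formula: Years ≈ 72 / r
Substituting: Years ≈ 72 / 14.3
Years ≈ 5.0

5.0 years


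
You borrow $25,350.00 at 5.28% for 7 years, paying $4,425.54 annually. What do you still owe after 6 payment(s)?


Formula: Balance = PV*(1+r)^k - PMT*((1+r)^k - 1)/r
Growth: (1 + 0.0528)^6 = 1.361681
Accumulated factor: ((1+r)^k - 1)/r = 6.850012
Balance = $25,350.00 * 1.361681 - $4,425.54 * 6.850012
Balance = $4,203.60

$4,203.60


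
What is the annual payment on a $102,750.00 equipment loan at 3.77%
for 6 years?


Formula: PMT = PV * r / (1 - (1+r)^(-n))
Denominator: 1 - (1 + 0.0377)^(-6) = 0.199117
Numerator: $102,750.00 * 0.0377 = 3873.675
PMT = 3873.675 / 0.199117 = $19,454.27

$19,454.27


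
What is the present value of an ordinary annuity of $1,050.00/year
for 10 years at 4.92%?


Formula: PV = PMT * (1 - (1+r)^(-n)) / r
Discount factor: (1 + 0.0492)^(-10) = 0.61861
Bracket: 1 - 0.61861 = 0.38139
PV = $1,050.00 * 0.38139 / 0.0492 = $8,139.41

$8,139.41


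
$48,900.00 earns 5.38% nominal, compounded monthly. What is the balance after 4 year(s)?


Formula: FV = P * (1 + r/m)^(m*t)
Period rate: r/m = 0.0538 / 12 = 0.004483
Total periods: m*t = 12 * 4 = 48
Growth factor: (1 + 0.004483)^48 = 1.239514
FV = $48,900.00 * 1.239514 = $60,612.21

$60,612.21


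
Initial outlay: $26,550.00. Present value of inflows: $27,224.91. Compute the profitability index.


Formula: PI = PV(cash flows) / initial investment
Substituting: PI = $27,224.91 / $26,550.00
PI = 1.0254

1.0254


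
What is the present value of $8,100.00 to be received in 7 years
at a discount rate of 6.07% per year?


Formula: PV = FV / (1 + r)^n
Substituting: PV = $8,100.00 / (1 + 0.0607)^7
Discount factor: (1.0607)^7 = 1.510595
PV = $8,100.00 / 1.510595 = $5,362.13

$5,362.13


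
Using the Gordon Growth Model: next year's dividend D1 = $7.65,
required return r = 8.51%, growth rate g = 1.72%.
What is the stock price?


Formula: P = D1 / (r - g)
Spread: r - g = 0.0851 - 0.0172 = 0.0679
Substituting: P = $7.65 / 0.0679
P = $112.67

$112.67


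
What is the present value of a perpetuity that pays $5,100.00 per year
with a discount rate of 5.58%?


Formula: PV = C / r
Substituting: PV = $5,100.00 / 0.0558
PV = $91,397.85

$91,397.85


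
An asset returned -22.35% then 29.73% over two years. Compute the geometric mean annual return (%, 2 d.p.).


Formula: Geometric mean = ((1+r1)*(1+r2))^(1/2) - 1
Product: (1 + -0.2235) * (1 + 0.2973) = 0.7765 * 1.2973 = 1.007353
Square root: 1.007353^0.5 = 1.00367
Geometric mean = 1.00367 - 1 = 0.00367
As percentage: 0.37%

0.37%


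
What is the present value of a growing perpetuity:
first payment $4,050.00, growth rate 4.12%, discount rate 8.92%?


Formula: PV = C / (r - g)
Spread: r - g = 0.0892 - 0.0412 = 0.048
Substituting: PV = $4,050.00 / 0.048
PV = $84,375.00

$84,375.00


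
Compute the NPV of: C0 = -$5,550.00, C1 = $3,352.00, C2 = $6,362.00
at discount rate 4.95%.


Formula: NPV = C0 + C1/(1+r) + C2/(1+r)^2
Discount C1: $3,352.00 / (1 + 0.0495) = $3,193.90
Discount C2: $6,362.00 / (1 + 0.0495)^2 = $5,776.02
NPV = -$5,550.00 + $3,193.90 + $5,776.02 = $3,419.92

$3,419.92


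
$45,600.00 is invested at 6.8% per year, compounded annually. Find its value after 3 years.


Formula: FV = P * (1 + r)^n
Substituting: FV = $45,600.00 * (1 + 0.068)^3
Growth factor: (1.068)^3 = 1.218186
FV = $45,600.00 * 1.218186 = $55,549.30

$55,549.30


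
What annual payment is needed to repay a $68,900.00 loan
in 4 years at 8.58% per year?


Formula: PMT = PV * r / (1 - (1+r)^(-n))
Denominator: 1 - (1 + 0.0858)^(-4) = 0.28055
Numerator: $68,900.00 * 0.0858 = 5911.62
PMT = 5911.62 / 0.28055 = $21,071.54

$21,071.54


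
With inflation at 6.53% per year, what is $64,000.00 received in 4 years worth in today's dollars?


Formula: Real value = nominal / (1 + inflation)^years
Price level: (1 + 0.0653)^4 = 1.287917
Real value = $64,000.00 / 1.287917 = $49,692.66

$49,692.66


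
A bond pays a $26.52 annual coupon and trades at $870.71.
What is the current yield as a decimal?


Formula: Current yield = annual coupon / price
Substituting: CY = $26.52 / $870.71
CY = 0.030458

0.030458


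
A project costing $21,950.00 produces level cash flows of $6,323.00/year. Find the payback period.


Formula: Payback = investment / annual cash flow
Substituting: Payback = $21,950.00 / $6,323.00
Payback = 3.4715 years

3.4715 years


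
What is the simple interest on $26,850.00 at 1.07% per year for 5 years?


Formula: I = P * r * t
Substituting: I = $26,850.00 * 0.0107 * 5
Step: I = $26,850.00 * 0.0535
I = $1,436.48

$1,436.48


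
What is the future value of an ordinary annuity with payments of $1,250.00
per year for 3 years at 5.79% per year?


Formula: FV = PMT * ((1+r)^n - 1) / r
Growth factor: (1 + 0.0579)^3 = 1.183951
Numerator: 1.183951 - 1 = 0.183951
FV = $1,250.00 * 0.183951 / 0.0579 = $3,971.32

$3,971.32


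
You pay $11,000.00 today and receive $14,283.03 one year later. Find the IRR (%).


Formula: IRR = C1/C0 - 1
Substituting: IRR = $14,283.03 / $11,000.00 - 1
Ratio: 1.298457 - 1 = 0.298457
IRR = 29.8457%

29.8457%


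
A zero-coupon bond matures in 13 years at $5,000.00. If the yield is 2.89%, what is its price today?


Formula: Price = FV / (1 + r)^n
Substituting: Price = $5,000.00 / (1 + 0.0289)^13
Discount factor: (1.0289)^13 = 1.448275
Price = $5,000.00 / 1.448275 = $3,452.38

$3,452.38


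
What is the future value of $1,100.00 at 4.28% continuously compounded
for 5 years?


Formula: FV = P * e^(r*t)
Exponent: r*t = 0.0428 * 5 = 0.214
e^(0.214) = 1.238623
FV = $1,100.00 * 1.238623 = $1,362.48

$1,362.48


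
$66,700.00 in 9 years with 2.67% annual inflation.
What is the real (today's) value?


Formula: Real value = nominal / (1 + inflation)^years
Price level: (1 + 0.0267)^9 = 1.267629
Real value = $66,700.00 / 1.267629 = $52,617.93

$52,617.93
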